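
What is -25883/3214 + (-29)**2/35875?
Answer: -925849651/115302250 ≈ -8.0298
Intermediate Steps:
-25883/3214 + (-29)**2/35875 = -25883*1/3214 + 841*(1/35875) = -25883/3214 + 841/35875 = -925849651/115302250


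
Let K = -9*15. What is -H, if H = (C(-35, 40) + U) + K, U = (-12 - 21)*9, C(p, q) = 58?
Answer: 374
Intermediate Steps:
K = -135
U = -297 (U = -33*9 = -297)
H = -374 (H = (58 - 297) - 135 = -239 - 135 = -374)
-H = -1*(-374) = 374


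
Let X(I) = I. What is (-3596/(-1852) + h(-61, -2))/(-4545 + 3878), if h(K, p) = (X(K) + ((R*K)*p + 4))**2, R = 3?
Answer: -44208602/308821 ≈ -143.15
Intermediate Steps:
h(K, p) = (4 + K + 3*K*p)**2 (h(K, p) = (K + ((3*K)*p + 4))**2 = (K + (3*K*p + 4))**2 = (K + (4 + 3*K*p))**2 = (4 + K + 3*K*p)**2)
(-3596/(-1852) + h(-61, -2))/(-4545 + 3878) = (-3596/(-1852) + (4 - 61 + 3*(-61)*(-2))**2)/(-4545 + 3878) = (-3596*(-1/1852) + (4 - 61 + 366)**2)/(-667) = (899/463 + 309**2)*(-1/667) = (899/463 + 95481)*(-1/667) = (44208602/463)*(-1/667) = -44208602/308821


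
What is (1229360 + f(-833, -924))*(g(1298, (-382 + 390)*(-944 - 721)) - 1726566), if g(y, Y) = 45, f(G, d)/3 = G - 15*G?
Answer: -2182919920266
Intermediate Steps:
f(G, d) = -42*G (f(G, d) = 3*(G - 15*G) = 3*(-14*G) = -42*G)
(1229360 + f(-833, -924))*(g(1298, (-382 + 390)*(-944 - 721)) - 1726566) = (1229360 - 42*(-833))*(45 - 1726566) = (1229360 + 34986)*(-1726521) = 1264346*(-1726521) = -2182919920266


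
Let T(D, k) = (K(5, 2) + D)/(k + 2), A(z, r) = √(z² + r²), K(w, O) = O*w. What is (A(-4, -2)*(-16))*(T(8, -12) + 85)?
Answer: -13312*√5/5 ≈ -5953.3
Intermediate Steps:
A(z, r) = √(r² + z²)
T(D, k) = (10 + D)/(2 + k) (T(D, k) = (2*5 + D)/(k + 2) = (10 + D)/(2 + k))
(A(-4, -2)*(-16))*(T(8, -12) + 85) = (√((-2)² + (-4)²)*(-16))*((10 + 8)/(2 - 12) + 85) = (√(4 + 16)*(-16))*(18/(-10) + 85) = (√20*(-16))*(-⅒*18 + 85) = ((2*√5)*(-16))*(-9/5 + 85) = -32*√5*(416/5) = -13312*√5/5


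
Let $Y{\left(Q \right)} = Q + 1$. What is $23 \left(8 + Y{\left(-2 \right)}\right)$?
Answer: $161$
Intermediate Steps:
$Y{\left(Q \right)} = 1 + Q$
$23 \left(8 + Y{\left(-2 \right)}\right) = 23 \left(8 + \left(1 - 2\right)\right) = 23 \left(8 - 1\right) = 23 \cdot 7 = 161$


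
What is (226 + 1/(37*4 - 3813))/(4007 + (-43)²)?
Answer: 828289/21462240 ≈ 0.038593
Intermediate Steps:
(226 + 1/(37*4 - 3813))/(4007 + (-43)²) = (226 + 1/(148 - 3813))/(4007 + 1849) = (226 + 1/(-3665))/5856 = (226 - 1/3665)*(1/5856) = (828289/3665)*(1/5856) = 828289/21462240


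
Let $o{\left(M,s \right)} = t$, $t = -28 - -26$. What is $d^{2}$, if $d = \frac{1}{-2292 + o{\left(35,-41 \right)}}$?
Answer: $\frac{1}{5262436} \approx 1.9003 \cdot 10^{-7}$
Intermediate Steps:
$t = -2$ ($t = -28 + 26 = -2$)
$o{\left(M,s \right)} = -2$
$d = - \frac{1}{2294}$ ($d = \frac{1}{-2292 - 2} = \frac{1}{-2294} = - \frac{1}{2294} \approx -0.00043592$)
$d^{2} = \left(- \frac{1}{2294}\right)^{2} = \frac{1}{5262436}$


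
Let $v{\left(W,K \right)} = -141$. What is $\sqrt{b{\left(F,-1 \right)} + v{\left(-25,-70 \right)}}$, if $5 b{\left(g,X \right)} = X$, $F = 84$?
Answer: $\frac{i \sqrt{3530}}{5} \approx 11.883 i$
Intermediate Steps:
$b{\left(g,X \right)} = \frac{X}{5}$
$\sqrt{b{\left(F,-1 \right)} + v{\left(-25,-70 \right)}} = \sqrt{\frac{1}{5} \left(-1\right) - 141} = \sqrt{- \frac{1}{5} - 141} = \sqrt{- \frac{706}{5}} = \frac{i \sqrt{3530}}{5}$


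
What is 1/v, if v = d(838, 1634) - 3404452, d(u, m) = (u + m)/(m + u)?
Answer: -1/3404451 ≈ -2.9373e-7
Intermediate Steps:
d(u, m) = 1 (d(u, m) = (m + u)/(m + u) = 1)
v = -3404451 (v = 1 - 3404452 = -3404451)
1/v = 1/(-3404451) = -1/3404451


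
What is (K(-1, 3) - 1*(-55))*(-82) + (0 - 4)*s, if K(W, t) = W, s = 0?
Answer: -4428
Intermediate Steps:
(K(-1, 3) - 1*(-55))*(-82) + (0 - 4)*s = (-1 - 1*(-55))*(-82) + (0 - 4)*0 = (-1 + 55)*(-82) - 4*0 = 54*(-82) + 0 = -4428 + 0 = -4428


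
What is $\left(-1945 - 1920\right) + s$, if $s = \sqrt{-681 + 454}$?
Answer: $-3865 + i \sqrt{227} \approx -3865.0 + 15.067 i$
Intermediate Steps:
$s = i \sqrt{227}$ ($s = \sqrt{-227} = i \sqrt{227} \approx 15.067 i$)
$\left(-1945 - 1920\right) + s = \left(-1945 - 1920\right) + i \sqrt{227} = -3865 + i \sqrt{227}$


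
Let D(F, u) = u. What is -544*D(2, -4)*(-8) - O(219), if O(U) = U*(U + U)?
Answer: -113330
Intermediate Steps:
O(U) = 2*U² (O(U) = U*(2*U) = 2*U²)
-544*D(2, -4)*(-8) - O(219) = -(-2176)*(-8) - 2*219² = -544*32 - 2*47961 = -17408 - 1*95922 = -17408 - 95922 = -113330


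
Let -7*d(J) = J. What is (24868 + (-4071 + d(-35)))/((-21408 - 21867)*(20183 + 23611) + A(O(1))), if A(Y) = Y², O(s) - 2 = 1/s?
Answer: -6934/631728447 ≈ -1.0976e-5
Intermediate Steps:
d(J) = -J/7
O(s) = 2 + 1/s
(24868 + (-4071 + d(-35)))/((-21408 - 21867)*(20183 + 23611) + A(O(1))) = (24868 + (-4071 - ⅐*(-35)))/((-21408 - 21867)*(20183 + 23611) + (2 + 1/1)²) = (24868 + (-4071 + 5))/(-43275*43794 + (2 + 1)²) = (24868 - 4066)/(-1895185350 + 3²) = 20802/(-1895185350 + 9) = 20802/(-1895185341) = 20802*(-1/1895185341) = -6934/631728447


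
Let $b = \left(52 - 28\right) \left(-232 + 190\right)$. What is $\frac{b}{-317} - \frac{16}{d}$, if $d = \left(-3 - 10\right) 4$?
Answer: $\frac{14372}{4121} \approx 3.4875$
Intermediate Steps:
$d = -52$ ($d = \left(-13\right) 4 = -52$)
$b = -1008$ ($b = 24 \left(-42\right) = -1008$)
$\frac{b}{-317} - \frac{16}{d} = - \frac{1008}{-317} - \frac{16}{-52} = \left(-1008\right) \left(- \frac{1}{317}\right) - - \frac{4}{13} = \frac{1008}{317} + \frac{4}{13} = \frac{14372}{4121}$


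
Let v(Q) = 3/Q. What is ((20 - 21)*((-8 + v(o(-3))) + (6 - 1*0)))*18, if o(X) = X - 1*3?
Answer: 45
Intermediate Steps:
o(X) = -3 + X (o(X) = X - 3 = -3 + X)
((20 - 21)*((-8 + v(o(-3))) + (6 - 1*0)))*18 = ((20 - 21)*((-8 + 3/(-3 - 3)) + (6 - 1*0)))*18 = -((-8 + 3/(-6)) + (6 + 0))*18 = -((-8 + 3*(-⅙)) + 6)*18 = -((-8 - ½) + 6)*18 = -(-17/2 + 6)*18 = -1*(-5/2)*18 = (5/2)*18 = 45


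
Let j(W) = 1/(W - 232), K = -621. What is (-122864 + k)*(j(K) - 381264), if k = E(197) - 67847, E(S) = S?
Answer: 61958618821202/853 ≈ 7.2636e+10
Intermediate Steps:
j(W) = 1/(-232 + W)
k = -67650 (k = 197 - 67847 = -67650)
(-122864 + k)*(j(K) - 381264) = (-122864 - 67650)*(1/(-232 - 621) - 381264) = -190514*(1/(-853) - 381264) = -190514*(-1/853 - 381264) = -190514*(-325218193/853) = 61958618821202/853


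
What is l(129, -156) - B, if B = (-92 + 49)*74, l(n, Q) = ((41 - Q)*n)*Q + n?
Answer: -3961117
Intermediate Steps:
l(n, Q) = n + Q*n*(41 - Q) (l(n, Q) = (n*(41 - Q))*Q + n = Q*n*(41 - Q) + n = n + Q*n*(41 - Q))
B = -3182 (B = -43*74 = -3182)
l(129, -156) - B = 129*(1 - 1*(-156)² + 41*(-156)) - 1*(-3182) = 129*(1 - 1*24336 - 6396) + 3182 = 129*(1 - 24336 - 6396) + 3182 = 129*(-30731) + 3182 = -3964299 + 3182 = -3961117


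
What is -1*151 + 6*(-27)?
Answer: -313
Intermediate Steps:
-1*151 + 6*(-27) = -151 - 162 = -313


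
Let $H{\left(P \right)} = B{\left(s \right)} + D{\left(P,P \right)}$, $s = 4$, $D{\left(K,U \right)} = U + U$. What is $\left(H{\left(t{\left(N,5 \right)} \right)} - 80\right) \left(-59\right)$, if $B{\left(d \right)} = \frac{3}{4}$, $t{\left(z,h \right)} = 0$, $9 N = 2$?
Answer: $\frac{18703}{4} \approx 4675.8$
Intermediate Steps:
$N = \frac{2}{9}$ ($N = \frac{1}{9} \cdot 2 = \frac{2}{9} \approx 0.22222$)
$D{\left(K,U \right)} = 2 U$
$B{\left(d \right)} = \frac{3}{4}$ ($B{\left(d \right)} = 3 \cdot \frac{1}{4} = \frac{3}{4}$)
$H{\left(P \right)} = \frac{3}{4} + 2 P$
$\left(H{\left(t{\left(N,5 \right)} \right)} - 80\right) \left(-59\right) = \left(\left(\frac{3}{4} + 2 \cdot 0\right) - 80\right) \left(-59\right) = \left(\left(\frac{3}{4} + 0\right) - 80\right) \left(-59\right) = \left(\frac{3}{4} - 80\right) \left(-59\right) = \left(- \frac{317}{4}\right) \left(-59\right) = \frac{18703}{4}$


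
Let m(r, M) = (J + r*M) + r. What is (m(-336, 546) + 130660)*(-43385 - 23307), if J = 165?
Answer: 3532475164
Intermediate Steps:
m(r, M) = 165 + r + M*r (m(r, M) = (165 + r*M) + r = (165 + M*r) + r = 165 + r + M*r)
(m(-336, 546) + 130660)*(-43385 - 23307) = ((165 - 336 + 546*(-336)) + 130660)*(-43385 - 23307) = ((165 - 336 - 183456) + 130660)*(-66692) = (-183627 + 130660)*(-66692) = -52967*(-66692) = 3532475164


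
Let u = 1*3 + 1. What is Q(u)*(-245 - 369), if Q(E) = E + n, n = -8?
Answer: 2456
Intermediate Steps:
u = 4 (u = 3 + 1 = 4)
Q(E) = -8 + E (Q(E) = E - 8 = -8 + E)
Q(u)*(-245 - 369) = (-8 + 4)*(-245 - 369) = -4*(-614) = 2456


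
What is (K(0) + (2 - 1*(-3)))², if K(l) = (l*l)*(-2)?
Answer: 25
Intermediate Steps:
K(l) = -2*l² (K(l) = l²*(-2) = -2*l²)
(K(0) + (2 - 1*(-3)))² = (-2*0² + (2 - 1*(-3)))² = (-2*0 + (2 + 3))² = (0 + 5)² = 5² = 25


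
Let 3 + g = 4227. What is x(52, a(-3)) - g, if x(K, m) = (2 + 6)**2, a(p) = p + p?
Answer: -4160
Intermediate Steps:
a(p) = 2*p
x(K, m) = 64 (x(K, m) = 8**2 = 64)
g = 4224 (g = -3 + 4227 = 4224)
x(52, a(-3)) - g = 64 - 1*4224 = 64 - 4224 = -4160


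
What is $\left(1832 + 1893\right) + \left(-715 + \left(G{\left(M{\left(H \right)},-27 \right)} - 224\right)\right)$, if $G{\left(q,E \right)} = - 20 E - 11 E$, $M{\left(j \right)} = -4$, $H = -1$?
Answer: $3623$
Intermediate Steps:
$G{\left(q,E \right)} = - 31 E$
$\left(1832 + 1893\right) + \left(-715 + \left(G{\left(M{\left(H \right)},-27 \right)} - 224\right)\right) = \left(1832 + 1893\right) - 102 = 3725 + \left(-715 + \left(837 - 224\right)\right) = 3725 + \left(-715 + 613\right) = 3725 - 102 = 3623$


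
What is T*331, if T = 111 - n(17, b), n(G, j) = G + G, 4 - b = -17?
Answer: 25487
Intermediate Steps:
b = 21 (b = 4 - 1*(-17) = 4 + 17 = 21)
n(G, j) = 2*G
T = 77 (T = 111 - 2*17 = 111 - 1*34 = 111 - 34 = 77)
T*331 = 77*331 = 25487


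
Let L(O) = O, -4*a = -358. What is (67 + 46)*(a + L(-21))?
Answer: 15481/2 ≈ 7740.5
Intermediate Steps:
a = 179/2 (a = -1/4*(-358) = 179/2 ≈ 89.500)
(67 + 46)*(a + L(-21)) = (67 + 46)*(179/2 - 21) = 113*(137/2) = 15481/2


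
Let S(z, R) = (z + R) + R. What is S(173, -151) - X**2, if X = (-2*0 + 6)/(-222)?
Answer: -176602/1369 ≈ -129.00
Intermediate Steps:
S(z, R) = z + 2*R (S(z, R) = (R + z) + R = z + 2*R)
X = -1/37 (X = (0 + 6)*(-1/222) = 6*(-1/222) = -1/37 ≈ -0.027027)
S(173, -151) - X**2 = (173 + 2*(-151)) - (-1/37)**2 = (173 - 302) - 1*1/1369 = -129 - 1/1369 = -176602/1369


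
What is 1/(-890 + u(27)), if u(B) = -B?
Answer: -1/917 ≈ -0.0010905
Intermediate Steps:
1/(-890 + u(27)) = 1/(-890 - 1*27) = 1/(-890 - 27) = 1/(-917) = -1/917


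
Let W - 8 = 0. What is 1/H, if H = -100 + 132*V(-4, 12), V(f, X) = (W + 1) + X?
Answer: 1/2672 ≈ 0.00037425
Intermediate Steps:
W = 8 (W = 8 + 0 = 8)
V(f, X) = 9 + X (V(f, X) = (8 + 1) + X = 9 + X)
H = 2672 (H = -100 + 132*(9 + 12) = -100 + 132*21 = -100 + 2772 = 2672)
1/H = 1/2672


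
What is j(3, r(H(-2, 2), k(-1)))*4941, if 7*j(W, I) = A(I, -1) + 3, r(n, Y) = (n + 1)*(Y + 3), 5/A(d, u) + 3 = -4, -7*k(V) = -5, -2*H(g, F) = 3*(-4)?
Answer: 79056/49 ≈ 1613.4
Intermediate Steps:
H(g, F) = 6 (H(g, F) = -3*(-4)/2 = -½*(-12) = 6)
k(V) = 5/7 (k(V) = -⅐*(-5) = 5/7)
A(d, u) = -5/7 (A(d, u) = 5/(-3 - 4) = 5/(-7) = 5*(-⅐) = -5/7)
r(n, Y) = (1 + n)*(3 + Y)
j(W, I) = 16/49 (j(W, I) = (-5/7 + 3)/7 = (⅐)*(16/7) = 16/49)
j(3, r(H(-2, 2), k(-1)))*4941 = (16/49)*4941 = 79056/49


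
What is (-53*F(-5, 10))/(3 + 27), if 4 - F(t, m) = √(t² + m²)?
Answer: -106/15 + 53*√5/6 ≈ 12.685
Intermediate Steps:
F(t, m) = 4 - √(m² + t²) (F(t, m) = 4 - √(t² + m²) = 4 - √(m² + t²))
(-53*F(-5, 10))/(3 + 27) = (-53*(4 - √(10² + (-5)²)))/(3 + 27) = -53*(4 - √(100 + 25))/30 = -53*(4 - √125)*(1/30) = -53*(4 - 5*√5)*(1/30) = (-212 + 265*√5)*(1/30) = -106/15 + 53*√5/6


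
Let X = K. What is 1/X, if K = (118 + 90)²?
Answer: 1/43264 ≈ 2.3114e-5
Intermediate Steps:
K = 43264 (K = 208² = 43264)
X = 43264
1/X = 1/43264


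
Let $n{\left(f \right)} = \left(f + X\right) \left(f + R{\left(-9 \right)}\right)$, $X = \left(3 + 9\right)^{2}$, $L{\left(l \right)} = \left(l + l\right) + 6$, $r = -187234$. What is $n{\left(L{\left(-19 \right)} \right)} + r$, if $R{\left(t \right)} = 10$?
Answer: $-189698$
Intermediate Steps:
$L{\left(l \right)} = 6 + 2 l$ ($L{\left(l \right)} = 2 l + 6 = 6 + 2 l$)
$X = 144$ ($X = 12^{2} = 144$)
$n{\left(f \right)} = \left(10 + f\right) \left(144 + f\right)$ ($n{\left(f \right)} = \left(f + 144\right) \left(f + 10\right) = \left(144 + f\right) \left(10 + f\right) = \left(10 + f\right) \left(144 + f\right)$)
$n{\left(L{\left(-19 \right)} \right)} + r = \left(1440 + \left(6 + 2 \left(-19\right)\right)^{2} + 154 \left(6 + 2 \left(-19\right)\right)\right) - 187234 = \left(1440 + \left(6 - 38\right)^{2} + 154 \left(6 - 38\right)\right) - 187234 = \left(1440 + \left(-32\right)^{2} + 154 \left(-32\right)\right) - 187234 = \left(1440 + 1024 - 4928\right) - 187234 = -2464 - 187234 = -189698$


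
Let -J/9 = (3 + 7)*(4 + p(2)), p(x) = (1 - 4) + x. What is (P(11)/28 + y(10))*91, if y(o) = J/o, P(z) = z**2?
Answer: -8255/4 ≈ -2063.8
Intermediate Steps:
p(x) = -3 + x
J = -270 (J = -9*(3 + 7)*(4 + (-3 + 2)) = -90*(4 - 1) = -90*3 = -9*30 = -270)
y(o) = -270/o
(P(11)/28 + y(10))*91 = (11**2/28 - 270/10)*91 = (121*(1/28) - 270*1/10)*91 = (121/28 - 27)*91 = -635/28*91 = -8255/4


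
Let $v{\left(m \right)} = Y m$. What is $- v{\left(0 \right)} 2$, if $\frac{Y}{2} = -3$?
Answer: $0$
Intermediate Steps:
$Y = -6$ ($Y = 2 \left(-3\right) = -6$)
$v{\left(m \right)} = - 6 m$
$- v{\left(0 \right)} 2 = - \left(-6\right) 0 \cdot 2 = \left(-1\right) 0 \cdot 2 = 0 \cdot 2 = 0$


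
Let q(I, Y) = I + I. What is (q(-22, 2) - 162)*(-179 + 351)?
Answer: -35432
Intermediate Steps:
q(I, Y) = 2*I
(q(-22, 2) - 162)*(-179 + 351) = (2*(-22) - 162)*(-179 + 351) = (-44 - 162)*172 = -206*172 = -35432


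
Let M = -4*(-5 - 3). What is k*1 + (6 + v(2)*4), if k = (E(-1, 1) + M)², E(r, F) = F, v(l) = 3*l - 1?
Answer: 1115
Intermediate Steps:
v(l) = -1 + 3*l
M = 32 (M = -4*(-8) = 32)
k = 1089 (k = (1 + 32)² = 33² = 1089)
k*1 + (6 + v(2)*4) = 1089*1 + (6 + (-1 + 3*2)*4) = 1089 + (6 + (-1 + 6)*4) = 1089 + (6 + 5*4) = 1089 + (6 + 20) = 1089 + 26 = 1115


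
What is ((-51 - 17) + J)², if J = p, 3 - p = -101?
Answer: 1296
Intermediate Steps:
p = 104 (p = 3 - 1*(-101) = 3 + 101 = 104)
J = 104
((-51 - 17) + J)² = ((-51 - 17) + 104)² = (-68 + 104)² = 36² = 1296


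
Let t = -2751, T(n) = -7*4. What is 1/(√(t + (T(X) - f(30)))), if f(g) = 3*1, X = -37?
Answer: -I*√2782/2782 ≈ -0.018959*I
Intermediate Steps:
T(n) = -28
f(g) = 3
1/(√(t + (T(X) - f(30)))) = 1/(√(-2751 + (-28 - 1*3))) = 1/(√(-2751 + (-28 - 3))) = 1/(√(-2751 - 31)) = 1/(√(-2782)) = 1/(I*√2782) = -I*√2782/2782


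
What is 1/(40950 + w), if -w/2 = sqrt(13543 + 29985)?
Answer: 20475/838364194 + sqrt(10882)/419182097 ≈ 2.4671e-5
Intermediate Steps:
w = -4*sqrt(10882) (w = -2*sqrt(13543 + 29985) = -4*sqrt(10882) ≈ -417.27)
1/(40950 + w) = 1/(40950 - 4*sqrt(10882))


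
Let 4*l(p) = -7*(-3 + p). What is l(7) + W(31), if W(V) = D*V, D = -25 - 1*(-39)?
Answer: 427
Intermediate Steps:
D = 14 (D = -25 + 39 = 14)
l(p) = 21/4 - 7*p/4 (l(p) = (-7*(-3 + p))/4 = (21 - 7*p)/4 = 21/4 - 7*p/4)
W(V) = 14*V
l(7) + W(31) = (21/4 - 7/4*7) + 14*31 = (21/4 - 49/4) + 434 = -7 + 434 = 427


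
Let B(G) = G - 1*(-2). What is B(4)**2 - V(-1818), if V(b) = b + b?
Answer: 3672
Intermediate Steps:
B(G) = 2 + G (B(G) = G + 2 = 2 + G)
V(b) = 2*b
B(4)**2 - V(-1818) = (2 + 4)**2 - 2*(-1818) = 6**2 - 1*(-3636) = 36 + 3636 = 3672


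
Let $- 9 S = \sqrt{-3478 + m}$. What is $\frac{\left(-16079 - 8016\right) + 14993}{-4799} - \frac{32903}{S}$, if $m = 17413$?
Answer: $\frac{9102}{4799} + \frac{98709 \sqrt{13935}}{4645} \approx 2510.5$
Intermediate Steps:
$S = - \frac{\sqrt{13935}}{9}$ ($S = - \frac{\sqrt{-3478 + 17413}}{9} = - \frac{\sqrt{13935}}{9} \approx -13.116$)
$\frac{\left(-16079 - 8016\right) + 14993}{-4799} - \frac{32903}{S} = \frac{\left(-16079 - 8016\right) + 14993}{-4799} - \frac{32903}{\left(- \frac{1}{9}\right) \sqrt{13935}} = \left(-24095 + 14993\right) \left(- \frac{1}{4799}\right) - 32903 \left(- \frac{3 \sqrt{13935}}{4645}\right) = \left(-9102\right) \left(- \frac{1}{4799}\right) + \frac{98709 \sqrt{13935}}{4645} = \frac{9102}{4799} + \frac{98709 \sqrt{13935}}{4645}$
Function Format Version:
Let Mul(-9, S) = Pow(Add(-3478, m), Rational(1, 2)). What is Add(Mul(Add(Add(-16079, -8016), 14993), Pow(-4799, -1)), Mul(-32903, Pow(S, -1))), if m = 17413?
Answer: Add(Rational(9102, 4799), Mul(Rational(98709, 4645), Pow(13935, Rational(1, 2)))) ≈ 2510.5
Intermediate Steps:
S = Mul(Rational(-1, 9), Pow(13935, Rational(1, 2))) (S = Mul(Rational(-1, 9), Pow(Add(-3478, 17413), Rational(1, 2))) = Mul(Rational(-1, 9), Pow(13935, Rational(1, 2))) ≈ -13.116)
Add(Mul(Add(Add(-16079, -8016), 14993), Pow(-4799, -1)), Mul(-32903, Pow(S, -1))) = Add(Mul(Add(Add(-16079, -8016), 14993), Pow(-4799, -1)), Mul(-32903, Pow(Mul(Rational(-1, 9), Pow(13935, Rational(1, 2))), -1))) = Add(Mul(Add(-24095, 14993), Rational(-1, 4799)), Mul(-32903, Mul(Rational(-3, 4645), Pow(13935, Rational(1, 2))))) = Add(Mul(-9102, Rational(-1, 4799)), Mul(Rational(98709, 4645), Pow(13935, Rational(1, 2)))) = Add(Rational(9102, 4799), Mul(Rational(98709, 4645), Pow(13935, Rational(1, 2))))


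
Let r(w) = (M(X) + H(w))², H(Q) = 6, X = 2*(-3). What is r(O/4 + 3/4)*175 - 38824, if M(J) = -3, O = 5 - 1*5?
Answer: -37249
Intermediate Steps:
O = 0 (O = 5 - 5 = 0)
X = -6
r(w) = 9 (r(w) = (-3 + 6)² = 3² = 9)
r(O/4 + 3/4)*175 - 38824 = 9*175 - 38824 = 1575 - 38824 = -37249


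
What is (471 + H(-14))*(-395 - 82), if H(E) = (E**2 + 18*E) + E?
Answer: -191277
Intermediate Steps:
H(E) = E**2 + 19*E
(471 + H(-14))*(-395 - 82) = (471 - 14*(19 - 14))*(-395 - 82) = (471 - 14*5)*(-477) = (471 - 70)*(-477) = 401*(-477) = -191277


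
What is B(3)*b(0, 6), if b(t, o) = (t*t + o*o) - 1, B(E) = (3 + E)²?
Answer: 1260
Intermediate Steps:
b(t, o) = -1 + o² + t² (b(t, o) = (t² + o²) - 1 = (o² + t²) - 1 = -1 + o² + t²)
B(3)*b(0, 6) = (3 + 3)²*(-1 + 6² + 0²) = 6²*(-1 + 36 + 0) = 36*35 = 1260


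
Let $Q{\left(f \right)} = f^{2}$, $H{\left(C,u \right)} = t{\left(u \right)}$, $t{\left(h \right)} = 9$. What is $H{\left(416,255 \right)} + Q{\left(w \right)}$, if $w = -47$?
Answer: $2218$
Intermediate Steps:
$H{\left(C,u \right)} = 9$
$H{\left(416,255 \right)} + Q{\left(w \right)} = 9 + \left(-47\right)^{2} = 9 + 2209 = 2218$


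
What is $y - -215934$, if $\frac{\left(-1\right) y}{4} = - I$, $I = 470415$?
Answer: $2097594$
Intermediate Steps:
$y = 1881660$ ($y = - 4 \left(\left(-1\right) 470415\right) = \left(-4\right) \left(-470415\right) = 1881660$)
$y - -215934 = 1881660 - -215934 = 1881660 + 215934 = 2097594$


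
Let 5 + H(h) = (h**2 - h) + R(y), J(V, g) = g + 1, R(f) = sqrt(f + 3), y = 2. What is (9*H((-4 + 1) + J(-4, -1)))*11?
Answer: 693 + 99*sqrt(5) ≈ 914.37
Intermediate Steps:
R(f) = sqrt(3 + f)
J(V, g) = 1 + g
H(h) = -5 + sqrt(5) + h**2 - h (H(h) = -5 + ((h**2 - h) + sqrt(3 + 2)) = -5 + ((h**2 - h) + sqrt(5)) = -5 + (sqrt(5) + h**2 - h) = -5 + sqrt(5) + h**2 - h)
(9*H((-4 + 1) + J(-4, -1)))*11 = (9*(-5 + sqrt(5) + ((-4 + 1) + (1 - 1))**2 - ((-4 + 1) + (1 - 1))))*11 = (9*(-5 + sqrt(5) + (-3 + 0)**2 - (-3 + 0)))*11 = (9*(-5 + sqrt(5) + (-3)**2 - 1*(-3)))*11 = (9*(-5 + sqrt(5) + 9 + 3))*11 = (9*(7 + sqrt(5)))*11 = (63 + 9*sqrt(5))*11 = 693 + 99*sqrt(5)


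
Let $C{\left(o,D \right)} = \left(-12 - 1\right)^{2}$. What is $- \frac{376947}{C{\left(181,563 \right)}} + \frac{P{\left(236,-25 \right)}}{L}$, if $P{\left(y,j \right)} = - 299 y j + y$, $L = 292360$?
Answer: $- \frac{13738256517}{6176105} \approx -2224.4$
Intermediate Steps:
$C{\left(o,D \right)} = 169$ ($C{\left(o,D \right)} = \left(-13\right)^{2} = 169$)
$P{\left(y,j \right)} = y - 299 j y$ ($P{\left(y,j \right)} = - 299 j y + y = y - 299 j y$)
$- \frac{376947}{C{\left(181,563 \right)}} + \frac{P{\left(236,-25 \right)}}{L} = - \frac{376947}{169} + \frac{236 \left(1 - -7475\right)}{292360} = \left(-376947\right) \frac{1}{169} + 236 \left(1 + 7475\right) \frac{1}{292360} = - \frac{376947}{169} + 236 \cdot 7476 \cdot \frac{1}{292360} = - \frac{376947}{169} + 1764336 \cdot \frac{1}{292360} = - \frac{376947}{169} + \frac{220542}{36545} = - \frac{13738256517}{6176105}$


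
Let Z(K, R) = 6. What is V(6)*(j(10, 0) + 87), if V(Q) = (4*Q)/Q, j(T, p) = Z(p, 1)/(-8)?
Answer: 345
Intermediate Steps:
j(T, p) = -¾ (j(T, p) = 6/(-8) = 6*(-⅛) = -¾)
V(Q) = 4
V(6)*(j(10, 0) + 87) = 4*(-¾ + 87) = 4*(345/4) = 345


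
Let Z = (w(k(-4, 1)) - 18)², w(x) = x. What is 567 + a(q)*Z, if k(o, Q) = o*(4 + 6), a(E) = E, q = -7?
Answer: -22981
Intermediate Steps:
k(o, Q) = 10*o (k(o, Q) = o*10 = 10*o)
Z = 3364 (Z = (10*(-4) - 18)² = (-40 - 18)² = (-58)² = 3364)
567 + a(q)*Z = 567 - 7*3364 = 567 - 23548 = -22981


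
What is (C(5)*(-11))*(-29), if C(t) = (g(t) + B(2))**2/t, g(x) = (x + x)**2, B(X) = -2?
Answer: 3063676/5 ≈ 6.1274e+5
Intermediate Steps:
g(x) = 4*x**2 (g(x) = (2*x)**2 = 4*x**2)
C(t) = (-2 + 4*t**2)**2/t (C(t) = (4*t**2 - 2)**2/t = (-2 + 4*t**2)**2/t)
(C(5)*(-11))*(-29) = ((4*(-1 + 2*5**2)**2/5)*(-11))*(-29) = ((4*(1/5)*(-1 + 2*25)**2)*(-11))*(-29) = ((4*(1/5)*(-1 + 50)**2)*(-11))*(-29) = ((4*(1/5)*49**2)*(-11))*(-29) = ((4*(1/5)*2401)*(-11))*(-29) = ((9604/5)*(-11))*(-29) = -105644/5*(-29) = 3063676/5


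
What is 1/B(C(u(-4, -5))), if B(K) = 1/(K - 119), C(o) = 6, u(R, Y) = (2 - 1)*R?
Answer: -113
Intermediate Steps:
u(R, Y) = R (u(R, Y) = 1*R = R)
B(K) = 1/(-119 + K)
1/B(C(u(-4, -5))) = 1/(1/(-119 + 6)) = 1/(1/(-113)) = 1/(-1/113) = -113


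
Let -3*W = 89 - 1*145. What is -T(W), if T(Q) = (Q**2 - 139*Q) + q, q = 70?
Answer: 19586/9 ≈ 2176.2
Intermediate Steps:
W = 56/3 (W = -(89 - 1*145)/3 = -(89 - 145)/3 = -1/3*(-56) = 56/3 ≈ 18.667)
T(Q) = 70 + Q**2 - 139*Q (T(Q) = (Q**2 - 139*Q) + 70 = 70 + Q**2 - 139*Q)
-T(W) = -(70 + (56/3)**2 - 139*56/3) = -(70 + 3136/9 - 7784/3) = -1*(-19586/9) = 19586/9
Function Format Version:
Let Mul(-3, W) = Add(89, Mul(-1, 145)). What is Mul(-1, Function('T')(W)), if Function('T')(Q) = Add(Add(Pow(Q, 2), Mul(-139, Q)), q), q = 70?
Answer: Rational(19586, 9) ≈ 2176.2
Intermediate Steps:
W = Rational(56, 3) (W = Mul(Rational(-1, 3), Add(89, Mul(-1, 145))) = Mul(Rational(-1, 3), Add(89, -145)) = Mul(Rational(-1, 3), -56) = Rational(56, 3) ≈ 18.667)
Function('T')(Q) = Add(70, Pow(Q, 2), Mul(-139, Q)) (Function('T')(Q) = Add(Add(Pow(Q, 2), Mul(-139, Q)), 70) = Add(70, Pow(Q, 2), Mul(-139, Q)))
Mul(-1, Function('T')(W)) = Mul(-1, Add(70, Pow(Rational(56, 3), 2), Mul(-139, Rational(56, 3)))) = Mul(-1, Add(70, Rational(3136, 9), Rational(-7784, 3))) = Mul(-1, Rational(-19586, 9)) = Rational(19586, 9)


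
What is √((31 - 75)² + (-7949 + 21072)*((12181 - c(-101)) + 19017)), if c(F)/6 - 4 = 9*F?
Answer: 2*√120167795 ≈ 21924.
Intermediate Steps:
c(F) = 24 + 54*F (c(F) = 24 + 6*(9*F) = 24 + 54*F)
√((31 - 75)² + (-7949 + 21072)*((12181 - c(-101)) + 19017)) = √((31 - 75)² + (-7949 + 21072)*((12181 - (24 + 54*(-101))) + 19017)) = √((-44)² + 13123*((12181 - (24 - 5454)) + 19017)) = √(1936 + 13123*((12181 - 1*(-5430)) + 19017)) = √(1936 + 13123*((12181 + 5430) + 19017)) = √(1936 + 13123*(17611 + 19017)) = √(1936 + 13123*36628) = √(1936 + 480669244) = √480671180 = 2*√120167795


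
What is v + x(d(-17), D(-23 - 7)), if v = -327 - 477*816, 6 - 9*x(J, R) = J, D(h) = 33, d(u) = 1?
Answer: -3506026/9 ≈ -3.8956e+5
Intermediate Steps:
x(J, R) = ⅔ - J/9
v = -389559 (v = -327 - 389232 = -389559)
v + x(d(-17), D(-23 - 7)) = -389559 + (⅔ - ⅑*1) = -389559 + (⅔ - ⅑) = -389559 + 5/9 = -3506026/9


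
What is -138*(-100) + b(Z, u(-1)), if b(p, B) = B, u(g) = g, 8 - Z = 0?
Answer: 13799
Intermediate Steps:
Z = 8 (Z = 8 - 1*0 = 8 + 0 = 8)
-138*(-100) + b(Z, u(-1)) = -138*(-100) - 1 = 13800 - 1 = 13799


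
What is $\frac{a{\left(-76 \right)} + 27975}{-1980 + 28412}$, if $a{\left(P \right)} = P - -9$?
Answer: $\frac{6977}{6608} \approx 1.0558$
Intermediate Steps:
$a{\left(P \right)} = 9 + P$ ($a{\left(P \right)} = P + 9 = 9 + P$)
$\frac{a{\left(-76 \right)} + 27975}{-1980 + 28412} = \frac{\left(9 - 76\right) + 27975}{-1980 + 28412} = \frac{-67 + 27975}{26432} = 27908 \cdot \frac{1}{26432} = \frac{6977}{6608}$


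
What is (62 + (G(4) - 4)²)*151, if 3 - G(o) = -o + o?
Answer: 9513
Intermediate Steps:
G(o) = 3 (G(o) = 3 - (-o + o) = 3 - 1*0 = 3 + 0 = 3)
(62 + (G(4) - 4)²)*151 = (62 + (3 - 4)²)*151 = (62 + (-1)²)*151 = (62 + 1)*151 = 63*151 = 9513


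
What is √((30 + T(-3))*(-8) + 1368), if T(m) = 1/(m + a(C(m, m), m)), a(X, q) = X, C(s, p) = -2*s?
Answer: 4*√633/3 ≈ 33.546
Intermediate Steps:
T(m) = -1/m (T(m) = 1/(m - 2*m) = 1/(-m) = -1/m)
√((30 + T(-3))*(-8) + 1368) = √((30 - 1/(-3))*(-8) + 1368) = √((30 - 1*(-⅓))*(-8) + 1368) = √((30 + ⅓)*(-8) + 1368) = √((91/3)*(-8) + 1368) = √(-728/3 + 1368) = √(3376/3) = 4*√633/3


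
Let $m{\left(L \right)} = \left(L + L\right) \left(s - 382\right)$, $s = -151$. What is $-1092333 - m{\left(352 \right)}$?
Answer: $-717101$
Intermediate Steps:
$m{\left(L \right)} = - 1066 L$ ($m{\left(L \right)} = \left(L + L\right) \left(-151 - 382\right) = 2 L \left(-533\right) = - 1066 L$)
$-1092333 - m{\left(352 \right)} = -1092333 - \left(-1066\right) 352 = -1092333 - -375232 = -1092333 + 375232 = -717101$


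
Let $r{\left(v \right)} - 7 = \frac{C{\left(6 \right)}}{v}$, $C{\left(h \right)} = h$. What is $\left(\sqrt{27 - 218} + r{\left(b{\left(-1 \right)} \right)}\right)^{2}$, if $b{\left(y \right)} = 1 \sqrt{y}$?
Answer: $\left(7 - 6 i + i \sqrt{191}\right)^{2} \approx -12.157 + 109.48 i$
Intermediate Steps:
$b{\left(y \right)} = \sqrt{y}$
$r{\left(v \right)} = 7 + \frac{6}{v}$
$\left(\sqrt{27 - 218} + r{\left(b{\left(-1 \right)} \right)}\right)^{2} = \left(\sqrt{27 - 218} + \left(7 + \frac{6}{\sqrt{-1}}\right)\right)^{2} = \left(\sqrt{-191} + \left(7 + \frac{6}{i}\right)\right)^{2} = \left(i \sqrt{191} + \left(7 + 6 \left(- i\right)\right)\right)^{2} = \left(i \sqrt{191} + \left(7 - 6 i\right)\right)^{2} = \left(7 - 6 i + i \sqrt{191}\right)^{2}$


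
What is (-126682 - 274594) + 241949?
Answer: -159327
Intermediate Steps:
(-126682 - 274594) + 241949 = -401276 + 241949 = -159327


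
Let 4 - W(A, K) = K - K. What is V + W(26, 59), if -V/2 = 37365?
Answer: -74726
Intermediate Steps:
V = -74730 (V = -2*37365 = -74730)
W(A, K) = 4 (W(A, K) = 4 - (K - K) = 4 - 1*0 = 4 + 0 = 4)
V + W(26, 59) = -74730 + 4 = -74726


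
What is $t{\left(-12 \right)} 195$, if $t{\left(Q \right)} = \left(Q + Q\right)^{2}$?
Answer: $112320$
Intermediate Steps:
$t{\left(Q \right)} = 4 Q^{2}$ ($t{\left(Q \right)} = \left(2 Q\right)^{2} = 4 Q^{2}$)
$t{\left(-12 \right)} 195 = 4 \left(-12\right)^{2} \cdot 195 = 4 \cdot 144 \cdot 195 = 576 \cdot 195 = 112320$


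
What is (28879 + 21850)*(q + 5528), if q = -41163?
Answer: -1807727915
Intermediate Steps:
(28879 + 21850)*(q + 5528) = (28879 + 21850)*(-41163 + 5528) = 50729*(-35635) = -1807727915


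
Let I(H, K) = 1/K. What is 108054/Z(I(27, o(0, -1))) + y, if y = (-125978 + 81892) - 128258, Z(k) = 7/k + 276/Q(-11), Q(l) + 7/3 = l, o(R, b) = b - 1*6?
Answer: -121204308/697 ≈ -1.7389e+5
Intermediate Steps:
o(R, b) = -6 + b (o(R, b) = b - 6 = -6 + b)
Q(l) = -7/3 + l
Z(k) = -207/10 + 7/k (Z(k) = 7/k + 276/(-7/3 - 11) = 7/k + 276/(-40/3) = 7/k + 276*(-3/40) = 7/k - 207/10 = -207/10 + 7/k)
y = -172344 (y = -44086 - 128258 = -172344)
108054/Z(I(27, o(0, -1))) + y = 108054/(-207/10 + 7/(1/(-6 - 1))) - 172344 = 108054/(-207/10 + 7/(1/(-7))) - 172344 = 108054/(-207/10 + 7/(-⅐)) - 172344 = 108054/(-207/10 + 7*(-7)) - 172344 = 108054/(-207/10 - 49) - 172344 = 108054/(-697/10) - 172344 = 108054*(-10/697) - 172344 = -1080540/697 - 172344 = -121204308/697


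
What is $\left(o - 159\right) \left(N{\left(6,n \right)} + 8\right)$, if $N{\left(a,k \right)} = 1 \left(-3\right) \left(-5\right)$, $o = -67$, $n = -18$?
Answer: $-5198$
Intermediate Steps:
$N{\left(a,k \right)} = 15$ ($N{\left(a,k \right)} = \left(-3\right) \left(-5\right) = 15$)
$\left(o - 159\right) \left(N{\left(6,n \right)} + 8\right) = \left(-67 - 159\right) \left(15 + 8\right) = \left(-226\right) 23 = -5198$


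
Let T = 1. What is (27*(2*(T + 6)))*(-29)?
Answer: -10962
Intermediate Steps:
(27*(2*(T + 6)))*(-29) = (27*(2*(1 + 6)))*(-29) = (27*(2*7))*(-29) = (27*14)*(-29) = 378*(-29) = -10962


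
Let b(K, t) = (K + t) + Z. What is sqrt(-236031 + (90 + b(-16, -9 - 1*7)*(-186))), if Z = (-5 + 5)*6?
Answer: I*sqrt(229989) ≈ 479.57*I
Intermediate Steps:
Z = 0 (Z = 0*6 = 0)
b(K, t) = K + t (b(K, t) = (K + t) + 0 = K + t)
sqrt(-236031 + (90 + b(-16, -9 - 1*7)*(-186))) = sqrt(-236031 + (90 + (-16 + (-9 - 1*7))*(-186))) = sqrt(-236031 + (90 + (-16 + (-9 - 7))*(-186))) = sqrt(-236031 + (90 + (-16 - 16)*(-186))) = sqrt(-236031 + (90 - 32*(-186))) = sqrt(-236031 + (90 + 5952)) = sqrt(-236031 + 6042) = sqrt(-229989) = I*sqrt(229989)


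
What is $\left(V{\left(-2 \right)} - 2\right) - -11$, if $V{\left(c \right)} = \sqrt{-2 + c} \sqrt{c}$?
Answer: $9 - 2 \sqrt{2} \approx 6.1716$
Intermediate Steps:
$V{\left(c \right)} = \sqrt{c} \sqrt{-2 + c}$
$\left(V{\left(-2 \right)} - 2\right) - -11 = \left(\sqrt{-2} \sqrt{-2 - 2} - 2\right) - -11 = \left(i \sqrt{2} \sqrt{-4} - 2\right) + 11 = \left(i \sqrt{2} \cdot 2 i - 2\right) + 11 = \left(- 2 \sqrt{2} - 2\right) + 11 = \left(-2 - 2 \sqrt{2}\right) + 11 = 9 - 2 \sqrt{2}$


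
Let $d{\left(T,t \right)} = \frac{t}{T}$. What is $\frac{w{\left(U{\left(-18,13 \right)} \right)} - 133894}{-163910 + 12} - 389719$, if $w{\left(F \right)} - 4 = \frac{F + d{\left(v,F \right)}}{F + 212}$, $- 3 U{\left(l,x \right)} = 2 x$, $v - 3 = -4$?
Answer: $- \frac{31937015386}{81949} \approx -3.8972 \cdot 10^{5}$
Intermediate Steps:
$v = -1$ ($v = 3 - 4 = -1$)
$U{\left(l,x \right)} = - \frac{2 x}{3}$
$w{\left(F \right)} = 4$ ($w{\left(F \right)} = 4 + \frac{F + \frac{F}{-1}}{F + 212} = 4 + \frac{F + F \left(-1\right)}{212 + F} = 4 + \frac{F - F}{212 + F} = 4 + \frac{0}{212 + F} = 4 + 0 = 4$)
$\frac{w{\left(U{\left(-18,13 \right)} \right)} - 133894}{-163910 + 12} - 389719 = \frac{4 - 133894}{-163910 + 12} - 389719 = - \frac{133890}{-163898} - 389719 = \left(-133890\right) \left(- \frac{1}{163898}\right) - 389719 = \frac{66945}{81949} - 389719 = - \frac{31937015386}{81949}$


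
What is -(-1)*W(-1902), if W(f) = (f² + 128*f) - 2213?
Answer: 3371935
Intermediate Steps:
W(f) = -2213 + f² + 128*f
-(-1)*W(-1902) = -(-1)*(-2213 + (-1902)² + 128*(-1902)) = -(-1)*(-2213 + 3617604 - 243456) = -(-1)*3371935 = -1*(-3371935) = 3371935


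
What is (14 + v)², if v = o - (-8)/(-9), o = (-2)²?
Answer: 23716/81 ≈ 292.79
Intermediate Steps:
o = 4
v = 28/9 (v = 4 - (-8)/(-9) = 4 - (-8)*(-1)/9 = 4 - 1*8/9 = 4 - 8/9 = 28/9 ≈ 3.1111)
(14 + v)² = (14 + 28/9)² = (154/9)² = 23716/81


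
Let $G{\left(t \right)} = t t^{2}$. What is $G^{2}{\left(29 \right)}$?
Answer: $594823321$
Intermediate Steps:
$G{\left(t \right)} = t^{3}$
$G^{2}{\left(29 \right)} = \left(29^{3}\right)^{2} = 24389^{2} = 594823321$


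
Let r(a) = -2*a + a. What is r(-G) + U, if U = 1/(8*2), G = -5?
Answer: -79/16 ≈ -4.9375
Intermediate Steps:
U = 1/16 ≈ 0.062500
r(a) = -a
r(-G) + U = -(-1)*(-5) + 1/16 = -1*5 + 1/16 = -5 + 1/16 = -79/16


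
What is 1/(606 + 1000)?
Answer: 1/1606 ≈ 0.00062266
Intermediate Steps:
1/(606 + 1000) = 1/1606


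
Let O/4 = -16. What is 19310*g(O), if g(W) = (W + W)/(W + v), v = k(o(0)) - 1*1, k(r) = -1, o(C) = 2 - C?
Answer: 1235840/33 ≈ 37450.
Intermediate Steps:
O = -64 (O = 4*(-16) = -64)
v = -2 (v = -1 - 1*1 = -1 - 1 = -2)
g(W) = 2*W/(-2 + W) (g(W) = (W + W)/(W - 2) = (2*W)/(-2 + W) = 2*W/(-2 + W))
19310*g(O) = 19310*(2*(-64)/(-2 - 64)) = 19310*(2*(-64)/(-66)) = 19310*(2*(-64)*(-1/66)) = 19310*(64/33) = 1235840/33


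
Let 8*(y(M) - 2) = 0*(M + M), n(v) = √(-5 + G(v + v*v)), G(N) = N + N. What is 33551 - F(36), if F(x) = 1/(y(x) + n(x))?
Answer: 89077907/2655 - √2659/2655 ≈ 33551.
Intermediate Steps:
G(N) = 2*N
n(v) = √(-5 + 2*v + 2*v²) (n(v) = √(-5 + 2*(v + v*v)) = √(-5 + 2*(v + v²)) = √(-5 + (2*v + 2*v²)) = √(-5 + 2*v + 2*v²))
y(M) = 2 (y(M) = 2 + (0*(M + M))/8 = 2 + (0*(2*M))/8 = 2 + (⅛)*0 = 2 + 0 = 2)
F(x) = 1/(2 + √(-5 + 2*x*(1 + x)))
33551 - F(36) = 33551 - 1/(2 + √(-5 + 2*36*(1 + 36))) = 33551 - 1/(2 + √(-5 + 2*36*37)) = 33551 - 1/(2 + √(-5 + 2664)) = 33551 - 1/(2 + √2659)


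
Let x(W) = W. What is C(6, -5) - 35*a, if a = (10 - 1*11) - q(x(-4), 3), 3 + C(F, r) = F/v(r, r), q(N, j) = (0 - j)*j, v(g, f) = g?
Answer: -1421/5 ≈ -284.20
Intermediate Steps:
q(N, j) = -j² (q(N, j) = (-j)*j = -j²)
C(F, r) = -3 + F/r
a = 8 (a = (10 - 1*11) - (-1)*3² = (10 - 11) - (-1)*9 = -1 - 1*(-9) = -1 + 9 = 8)
C(6, -5) - 35*a = (-3 + 6/(-5)) - 35*8 = (-3 + 6*(-⅕)) - 280 = (-3 - 6/5) - 280 = -21/5 - 280 = -1421/5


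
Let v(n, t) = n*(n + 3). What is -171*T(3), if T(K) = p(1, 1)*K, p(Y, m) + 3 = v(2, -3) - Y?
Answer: -3078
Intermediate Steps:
v(n, t) = n*(3 + n)
p(Y, m) = 7 - Y (p(Y, m) = -3 + (2*(3 + 2) - Y) = -3 + (2*5 - Y) = -3 + (10 - Y) = 7 - Y)
T(K) = 6*K (T(K) = (7 - 1*1)*K = (7 - 1)*K = 6*K)
-171*T(3) = -1026*3 = -171*18 = -3078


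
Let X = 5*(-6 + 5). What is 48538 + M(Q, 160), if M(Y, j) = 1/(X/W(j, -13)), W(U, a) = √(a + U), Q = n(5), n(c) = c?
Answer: 48538 - 7*√3/5 ≈ 48536.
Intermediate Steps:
X = -5 (X = 5*(-1) = -5)
Q = 5
W(U, a) = √(U + a)
M(Y, j) = -√(-13 + j)/5 (M(Y, j) = 1/(-5/√(j - 13)) = 1/(-5/√(-13 + j)) = -√(-13 + j)/5)
48538 + M(Q, 160) = 48538 - √(-13 + 160)/5 = 48538 - 7*√3/5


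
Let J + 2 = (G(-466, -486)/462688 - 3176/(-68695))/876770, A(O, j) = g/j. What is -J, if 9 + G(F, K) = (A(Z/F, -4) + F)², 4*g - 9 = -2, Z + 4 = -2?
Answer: 14268189816886428697/7134097009490739200 ≈ 2.0000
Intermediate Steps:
Z = -6 (Z = -4 - 2 = -6)
g = 7/4 (g = 9/4 + (¼)*(-2) = 9/4 - ½ = 7/4 ≈ 1.7500)
A(O, j) = 7/(4*j)
G(F, K) = -9 + (-7/16 + F)² (G(F, K) = -9 + ((7/4)/(-4) + F)² = -9 + ((7/4)*(-¼) + F)² = -9 + (-7/16 + F)²)
J = -14268189816886428697/7134097009490739200 (J = -2 + ((-9 + (-7 + 16*(-466))²/256)/462688 - 3176/(-68695))/876770 = -2 + ((-9 + (-7 - 7456)²/256)*(1/462688) - 3176*(-1/68695))*(1/876770) = -2 + ((-9 + (1/256)*(-7463)²)*(1/462688) + 3176/68695)*(1/876770) = -2 + ((-9 + (1/256)*55696369)*(1/462688) + 3176/68695)*(1/876770) = -2 + ((-9 + 55696369/256)*(1/462688) + 3176/68695)*(1/876770) = -2 + ((55694065/256)*(1/462688) + 3176/68695)*(1/876770) = -2 + (55694065/118448128 + 3176/68695)*(1/876770) = -2 + (4202095049703/8136794152960)*(1/876770) = -2 + 4202095049703/7134097009490739200 = -14268189816886428697/7134097009490739200 ≈ -2.0000)
-J = -1*(-14268189816886428697/7134097009490739200) = 14268189816886428697/7134097009490739200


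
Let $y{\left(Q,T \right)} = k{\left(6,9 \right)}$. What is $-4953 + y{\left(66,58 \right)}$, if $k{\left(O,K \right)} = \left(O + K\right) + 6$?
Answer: $-4932$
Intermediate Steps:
$k{\left(O,K \right)} = 6 + K + O$ ($k{\left(O,K \right)} = \left(K + O\right) + 6 = 6 + K + O$)
$y{\left(Q,T \right)} = 21$ ($y{\left(Q,T \right)} = 6 + 9 + 6 = 21$)
$-4953 + y{\left(66,58 \right)} = -4953 + 21 = -4932$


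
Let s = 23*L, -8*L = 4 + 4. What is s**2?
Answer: 529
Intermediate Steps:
L = -1 (L = -(4 + 4)/8 = -1/8*8 = -1)
s = -23 (s = 23*(-1) = -23)
s**2 = (-23)**2 = 529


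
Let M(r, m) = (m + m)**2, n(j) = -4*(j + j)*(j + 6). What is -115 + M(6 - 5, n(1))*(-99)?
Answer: -1241971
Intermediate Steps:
n(j) = -8*j*(6 + j) (n(j) = -4*2*j*(6 + j) = -8*j*(6 + j))
M(r, m) = 4*m**2 (M(r, m) = (2*m)**2 = 4*m**2)
-115 + M(6 - 5, n(1))*(-99) = -115 + (4*(-8*1*(6 + 1))**2)*(-99) = -115 + (4*(-8*1*7)**2)*(-99) = -115 + (4*(-56)**2)*(-99) = -115 + (4*3136)*(-99) = -115 + 12544*(-99) = -115 - 1241856 = -1241971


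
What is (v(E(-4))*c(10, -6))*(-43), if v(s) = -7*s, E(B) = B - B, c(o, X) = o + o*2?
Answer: 0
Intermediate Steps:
c(o, X) = 3*o (c(o, X) = o + 2*o = 3*o)
E(B) = 0
(v(E(-4))*c(10, -6))*(-43) = ((-7*0)*(3*10))*(-43) = (0*30)*(-43) = 0*(-43) = 0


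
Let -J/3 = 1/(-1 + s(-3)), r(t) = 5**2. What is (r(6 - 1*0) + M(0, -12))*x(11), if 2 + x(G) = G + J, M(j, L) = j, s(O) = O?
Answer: 975/4 ≈ 243.75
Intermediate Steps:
r(t) = 25
J = 3/4 (J = -3/(-1 - 3) = -3/(-4) = -3*(-1/4) = 3/4 ≈ 0.75000)
x(G) = -5/4 + G (x(G) = -2 + (G + 3/4) = -2 + (3/4 + G) = -5/4 + G)
(r(6 - 1*0) + M(0, -12))*x(11) = (25 + 0)*(-5/4 + 11) = 25*(39/4) = 975/4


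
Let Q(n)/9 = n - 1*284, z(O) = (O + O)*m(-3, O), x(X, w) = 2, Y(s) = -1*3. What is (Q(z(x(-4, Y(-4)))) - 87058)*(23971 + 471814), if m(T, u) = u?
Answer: -44393580470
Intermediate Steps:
Y(s) = -3
z(O) = 2*O² (z(O) = (O + O)*O = (2*O)*O = 2*O²)
Q(n) = -2556 + 9*n (Q(n) = 9*(n - 1*284) = 9*(n - 284) = 9*(-284 + n) = -2556 + 9*n)
(Q(z(x(-4, Y(-4)))) - 87058)*(23971 + 471814) = ((-2556 + 9*(2*2²)) - 87058)*(23971 + 471814) = ((-2556 + 9*(2*4)) - 87058)*495785 = ((-2556 + 9*8) - 87058)*495785 = ((-2556 + 72) - 87058)*495785 = (-2484 - 87058)*495785 = -89542*495785 = -44393580470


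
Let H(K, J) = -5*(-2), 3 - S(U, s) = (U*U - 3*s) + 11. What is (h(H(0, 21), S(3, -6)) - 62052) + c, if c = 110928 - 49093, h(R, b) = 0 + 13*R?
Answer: -87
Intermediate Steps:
S(U, s) = -8 - U² + 3*s (S(U, s) = 3 - ((U*U - 3*s) + 11) = 3 - ((U² - 3*s) + 11) = 3 - (11 + U² - 3*s) = 3 + (-11 - U² + 3*s) = -8 - U² + 3*s)
H(K, J) = 10
h(R, b) = 13*R
c = 61835
(h(H(0, 21), S(3, -6)) - 62052) + c = (13*10 - 62052) + 61835 = (130 - 62052) + 61835 = -61922 + 61835 = -87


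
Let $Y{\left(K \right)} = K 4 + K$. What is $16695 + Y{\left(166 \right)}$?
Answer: $17525$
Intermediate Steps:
$Y{\left(K \right)} = 5 K$ ($Y{\left(K \right)} = 4 K + K = 5 K$)
$16695 + Y{\left(166 \right)} = 16695 + 5 \cdot 166 = 16695 + 830 = 17525$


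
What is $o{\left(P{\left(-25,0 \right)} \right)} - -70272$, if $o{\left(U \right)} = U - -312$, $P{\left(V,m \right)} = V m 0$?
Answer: $70584$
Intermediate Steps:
$P{\left(V,m \right)} = 0$
$o{\left(U \right)} = 312 + U$ ($o{\left(U \right)} = U + 312 = 312 + U$)
$o{\left(P{\left(-25,0 \right)} \right)} - -70272 = \left(312 + 0\right) - -70272 = 312 + 70272 = 70584$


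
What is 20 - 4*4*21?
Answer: -316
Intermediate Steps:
20 - 4*4*21 = 20 - 16*21 = 20 - 336 = -316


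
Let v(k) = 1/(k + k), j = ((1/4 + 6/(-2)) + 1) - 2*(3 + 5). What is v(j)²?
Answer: 4/5041 ≈ 0.00079349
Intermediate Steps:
j = -71/4 (j = ((1*(¼) + 6*(-½)) + 1) - 2*8 = ((¼ - 3) + 1) - 16 = (-11/4 + 1) - 16 = -7/4 - 16 = -71/4 ≈ -17.750)
v(k) = 1/(2*k)
v(j)² = (1/(2*(-71/4)))² = ((½)*(-4/71))² = (-2/71)² = 4/5041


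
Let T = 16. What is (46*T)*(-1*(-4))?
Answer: 2944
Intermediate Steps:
(46*T)*(-1*(-4)) = (46*16)*(-1*(-4)) = 736*4 = 2944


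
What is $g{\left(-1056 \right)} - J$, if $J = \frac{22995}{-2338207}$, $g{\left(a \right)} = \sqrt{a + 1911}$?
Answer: $\frac{22995}{2338207} + 3 \sqrt{95} \approx 29.25$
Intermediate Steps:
$g{\left(a \right)} = \sqrt{1911 + a}$
$J = - \frac{22995}{2338207}$ ($J = 22995 \left(- \frac{1}{2338207}\right) = - \frac{22995}{2338207} \approx -0.0098345$)
$g{\left(-1056 \right)} - J = \sqrt{1911 - 1056} - - \frac{22995}{2338207} = \sqrt{855} + \frac{22995}{2338207} = 3 \sqrt{95} + \frac{22995}{2338207} = \frac{22995}{2338207} + 3 \sqrt{95}$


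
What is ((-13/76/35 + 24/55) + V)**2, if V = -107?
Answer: 388925602321/34245904 ≈ 11357.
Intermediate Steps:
((-13/76/35 + 24/55) + V)**2 = ((-13/76/35 + 24/55) - 107)**2 = ((-13*1/76*(1/35) + 24*(1/55)) - 107)**2 = ((-13/76*1/35 + 24/55) - 107)**2 = ((-13/2660 + 24/55) - 107)**2 = (2525/5852 - 107)**2 = (-623639/5852)**2 = 388925602321/34245904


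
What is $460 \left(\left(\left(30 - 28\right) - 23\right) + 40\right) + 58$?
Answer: $8798$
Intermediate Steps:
$460 \left(\left(\left(30 - 28\right) - 23\right) + 40\right) + 58 = 460 \left(\left(2 - 23\right) + 40\right) + 58 = 460 \left(-21 + 40\right) + 58 = 460 \cdot 19 + 58 = 8740 + 58 = 8798$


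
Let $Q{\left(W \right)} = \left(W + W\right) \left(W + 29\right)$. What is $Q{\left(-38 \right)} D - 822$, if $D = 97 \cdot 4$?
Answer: $264570$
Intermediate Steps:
$D = 388$
$Q{\left(W \right)} = 2 W \left(29 + W\right)$
$Q{\left(-38 \right)} D - 822 = 2 \left(-38\right) \left(29 - 38\right) 388 - 822 = 2 \left(-38\right) \left(-9\right) 388 - 822 = 684 \cdot 388 - 822 = 265392 - 822 = 264570$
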